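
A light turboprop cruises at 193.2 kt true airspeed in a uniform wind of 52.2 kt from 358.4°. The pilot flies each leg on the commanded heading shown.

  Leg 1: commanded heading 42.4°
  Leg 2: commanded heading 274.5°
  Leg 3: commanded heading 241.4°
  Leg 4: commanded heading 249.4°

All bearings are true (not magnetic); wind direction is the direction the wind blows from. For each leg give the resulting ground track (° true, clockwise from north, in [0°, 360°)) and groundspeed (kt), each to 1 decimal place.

Leg 1: heading 42.4°; drift +13.1° → track 55.5°, groundspeed 159.8 kt
Leg 2: heading 274.5°; drift -15.5° → track 259.0°, groundspeed 194.7 kt
Leg 3: heading 241.4°; drift -12.1° → track 229.3°, groundspeed 221.8 kt
Leg 4: heading 249.4°; drift -13.2° → track 236.2°, groundspeed 215.9 kt

Leg 1: track=55.5°, groundspeed=159.8 kt
Leg 2: track=259.0°, groundspeed=194.7 kt
Leg 3: track=229.3°, groundspeed=221.8 kt
Leg 4: track=236.2°, groundspeed=215.9 kt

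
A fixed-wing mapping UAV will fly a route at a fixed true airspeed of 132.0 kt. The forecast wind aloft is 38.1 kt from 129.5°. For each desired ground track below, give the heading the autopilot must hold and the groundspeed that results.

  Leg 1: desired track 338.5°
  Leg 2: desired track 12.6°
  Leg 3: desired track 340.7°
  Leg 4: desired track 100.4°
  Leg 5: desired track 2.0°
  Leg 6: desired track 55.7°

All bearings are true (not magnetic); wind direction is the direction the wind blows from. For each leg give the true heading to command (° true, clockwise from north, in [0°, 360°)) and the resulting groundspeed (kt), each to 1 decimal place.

Leg 1: desired track 338.5°; wind correction +8.0° → command heading 346.5°, groundspeed 164.0 kt
Leg 2: desired track 12.6°; wind correction +14.9° → command heading 27.5°, groundspeed 144.8 kt
Leg 3: desired track 340.7°; wind correction +8.6° → command heading 349.3°, groundspeed 163.1 kt
Leg 4: desired track 100.4°; wind correction +8.1° → command heading 108.5°, groundspeed 97.4 kt
Leg 5: desired track 2.0°; wind correction +13.2° → command heading 15.2°, groundspeed 151.7 kt
Leg 6: desired track 55.7°; wind correction +16.1° → command heading 71.8°, groundspeed 116.2 kt

Leg 1: heading=346.5°, groundspeed=164.0 kt
Leg 2: heading=27.5°, groundspeed=144.8 kt
Leg 3: heading=349.3°, groundspeed=163.1 kt
Leg 4: heading=108.5°, groundspeed=97.4 kt
Leg 5: heading=15.2°, groundspeed=151.7 kt
Leg 6: heading=71.8°, groundspeed=116.2 kt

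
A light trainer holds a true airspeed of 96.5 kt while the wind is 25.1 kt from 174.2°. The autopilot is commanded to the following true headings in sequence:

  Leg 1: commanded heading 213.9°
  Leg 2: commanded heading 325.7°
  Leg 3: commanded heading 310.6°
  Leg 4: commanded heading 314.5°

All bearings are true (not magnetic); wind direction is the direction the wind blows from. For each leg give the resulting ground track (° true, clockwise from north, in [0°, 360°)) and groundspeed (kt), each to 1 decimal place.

Leg 1: track=225.6°, groundspeed=78.8 kt
Leg 2: track=331.5°, groundspeed=119.2 kt
Leg 3: track=319.2°, groundspeed=116.0 kt
Leg 4: track=322.4°, groundspeed=116.9 kt

Leg 1: heading 213.9°; drift +11.7° → track 225.6°, groundspeed 78.8 kt
Leg 2: heading 325.7°; drift +5.8° → track 331.5°, groundspeed 119.2 kt
Leg 3: heading 310.6°; drift +8.6° → track 319.2°, groundspeed 116.0 kt
Leg 4: heading 314.5°; drift +7.9° → track 322.4°, groundspeed 116.9 kt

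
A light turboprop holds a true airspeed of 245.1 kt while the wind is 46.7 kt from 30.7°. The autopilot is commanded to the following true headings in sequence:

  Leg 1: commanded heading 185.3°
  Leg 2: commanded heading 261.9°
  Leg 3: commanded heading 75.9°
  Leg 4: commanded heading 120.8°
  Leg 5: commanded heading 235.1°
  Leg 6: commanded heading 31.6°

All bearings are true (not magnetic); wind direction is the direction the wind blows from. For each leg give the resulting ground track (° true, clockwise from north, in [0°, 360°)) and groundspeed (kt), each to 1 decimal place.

Leg 1: track=189.3°, groundspeed=288.0 kt
Leg 2: track=254.3°, groundspeed=276.8 kt
Leg 3: track=84.8°, groundspeed=214.8 kt
Leg 4: track=131.6°, groundspeed=249.6 kt
Leg 5: track=231.3°, groundspeed=288.3 kt
Leg 6: track=31.8°, groundspeed=198.4 kt

Leg 1: heading 185.3°; drift +4.0° → track 189.3°, groundspeed 288.0 kt
Leg 2: heading 261.9°; drift -7.6° → track 254.3°, groundspeed 276.8 kt
Leg 3: heading 75.9°; drift +8.9° → track 84.8°, groundspeed 214.8 kt
Leg 4: heading 120.8°; drift +10.8° → track 131.6°, groundspeed 249.6 kt
Leg 5: heading 235.1°; drift -3.8° → track 231.3°, groundspeed 288.3 kt
Leg 6: heading 31.6°; drift +0.2° → track 31.8°, groundspeed 198.4 kt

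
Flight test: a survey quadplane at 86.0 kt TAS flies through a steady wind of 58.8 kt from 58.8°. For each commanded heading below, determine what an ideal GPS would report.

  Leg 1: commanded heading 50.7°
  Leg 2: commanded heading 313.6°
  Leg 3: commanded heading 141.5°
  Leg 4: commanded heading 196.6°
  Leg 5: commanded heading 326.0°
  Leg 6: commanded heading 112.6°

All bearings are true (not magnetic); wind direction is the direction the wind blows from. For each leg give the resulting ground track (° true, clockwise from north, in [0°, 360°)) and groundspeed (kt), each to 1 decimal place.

Leg 1: heading 50.7°; drift -16.6° → track 34.1°, groundspeed 29.0 kt
Leg 2: heading 313.6°; drift -29.2° → track 284.4°, groundspeed 116.2 kt
Leg 3: heading 141.5°; drift +36.6° → track 178.1°, groundspeed 97.8 kt
Leg 4: heading 196.6°; drift +17.0° → track 213.6°, groundspeed 135.4 kt
Leg 5: heading 326.0°; drift -33.5° → track 292.5°, groundspeed 106.5 kt
Leg 6: heading 112.6°; drift +42.8° → track 155.4°, groundspeed 69.9 kt

Leg 1: track=34.1°, groundspeed=29.0 kt
Leg 2: track=284.4°, groundspeed=116.2 kt
Leg 3: track=178.1°, groundspeed=97.8 kt
Leg 4: track=213.6°, groundspeed=135.4 kt
Leg 5: track=292.5°, groundspeed=106.5 kt
Leg 6: track=155.4°, groundspeed=69.9 kt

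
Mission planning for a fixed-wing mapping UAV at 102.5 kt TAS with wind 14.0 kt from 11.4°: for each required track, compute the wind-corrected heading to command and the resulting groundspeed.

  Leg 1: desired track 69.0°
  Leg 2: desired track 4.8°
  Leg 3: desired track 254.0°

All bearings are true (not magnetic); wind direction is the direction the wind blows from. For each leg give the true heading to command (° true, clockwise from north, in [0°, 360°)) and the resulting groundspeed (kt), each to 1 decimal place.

Leg 1: desired track 69.0°; wind correction -6.6° → command heading 62.4°, groundspeed 94.3 kt
Leg 2: desired track 4.8°; wind correction +0.9° → command heading 5.7°, groundspeed 88.6 kt
Leg 3: desired track 254.0°; wind correction +7.0° → command heading 261.0°, groundspeed 108.2 kt

Leg 1: heading=62.4°, groundspeed=94.3 kt
Leg 2: heading=5.7°, groundspeed=88.6 kt
Leg 3: heading=261.0°, groundspeed=108.2 kt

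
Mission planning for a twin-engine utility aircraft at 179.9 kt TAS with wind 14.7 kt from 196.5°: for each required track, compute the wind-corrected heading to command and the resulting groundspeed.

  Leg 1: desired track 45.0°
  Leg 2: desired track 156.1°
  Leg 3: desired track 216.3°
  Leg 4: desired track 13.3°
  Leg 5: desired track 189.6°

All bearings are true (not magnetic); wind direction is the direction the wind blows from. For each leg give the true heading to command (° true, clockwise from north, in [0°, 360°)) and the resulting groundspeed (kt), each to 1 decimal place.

Leg 1: heading=47.2°, groundspeed=192.7 kt
Leg 2: heading=159.1°, groundspeed=168.5 kt
Leg 3: heading=214.7°, groundspeed=166.0 kt
Leg 4: heading=13.0°, groundspeed=194.6 kt
Leg 5: heading=190.2°, groundspeed=165.3 kt

Leg 1: desired track 45.0°; wind correction +2.2° → command heading 47.2°, groundspeed 192.7 kt
Leg 2: desired track 156.1°; wind correction +3.0° → command heading 159.1°, groundspeed 168.5 kt
Leg 3: desired track 216.3°; wind correction -1.6° → command heading 214.7°, groundspeed 166.0 kt
Leg 4: desired track 13.3°; wind correction -0.3° → command heading 13.0°, groundspeed 194.6 kt
Leg 5: desired track 189.6°; wind correction +0.6° → command heading 190.2°, groundspeed 165.3 kt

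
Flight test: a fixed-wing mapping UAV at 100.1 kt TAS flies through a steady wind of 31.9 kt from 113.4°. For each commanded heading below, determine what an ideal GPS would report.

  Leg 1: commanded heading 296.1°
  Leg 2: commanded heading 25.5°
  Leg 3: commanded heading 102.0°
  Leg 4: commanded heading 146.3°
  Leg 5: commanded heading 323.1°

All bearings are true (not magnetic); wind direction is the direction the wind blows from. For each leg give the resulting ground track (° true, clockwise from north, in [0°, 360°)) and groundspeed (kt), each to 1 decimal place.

Leg 1: track=295.4°, groundspeed=132.0 kt
Leg 2: track=7.6°, groundspeed=103.9 kt
Leg 3: track=96.8°, groundspeed=69.1 kt
Leg 4: track=159.6°, groundspeed=75.3 kt
Leg 5: track=316.1°, groundspeed=128.8 kt

Leg 1: heading 296.1°; drift -0.7° → track 295.4°, groundspeed 132.0 kt
Leg 2: heading 25.5°; drift -17.9° → track 7.6°, groundspeed 103.9 kt
Leg 3: heading 102.0°; drift -5.2° → track 96.8°, groundspeed 69.1 kt
Leg 4: heading 146.3°; drift +13.3° → track 159.6°, groundspeed 75.3 kt
Leg 5: heading 323.1°; drift -7.0° → track 316.1°, groundspeed 128.8 kt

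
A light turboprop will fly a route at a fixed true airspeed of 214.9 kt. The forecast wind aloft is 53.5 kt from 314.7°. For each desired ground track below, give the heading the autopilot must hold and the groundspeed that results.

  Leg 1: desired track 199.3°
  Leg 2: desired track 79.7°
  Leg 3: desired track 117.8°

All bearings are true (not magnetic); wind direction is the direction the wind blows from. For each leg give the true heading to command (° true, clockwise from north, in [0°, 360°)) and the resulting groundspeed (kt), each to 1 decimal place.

Leg 1: desired track 199.3°; wind correction +13.0° → command heading 212.3°, groundspeed 232.3 kt
Leg 2: desired track 79.7°; wind correction -11.8° → command heading 67.9°, groundspeed 241.1 kt
Leg 3: desired track 117.8°; wind correction -4.2° → command heading 113.6°, groundspeed 265.5 kt

Leg 1: heading=212.3°, groundspeed=232.3 kt
Leg 2: heading=67.9°, groundspeed=241.1 kt
Leg 3: heading=113.6°, groundspeed=265.5 kt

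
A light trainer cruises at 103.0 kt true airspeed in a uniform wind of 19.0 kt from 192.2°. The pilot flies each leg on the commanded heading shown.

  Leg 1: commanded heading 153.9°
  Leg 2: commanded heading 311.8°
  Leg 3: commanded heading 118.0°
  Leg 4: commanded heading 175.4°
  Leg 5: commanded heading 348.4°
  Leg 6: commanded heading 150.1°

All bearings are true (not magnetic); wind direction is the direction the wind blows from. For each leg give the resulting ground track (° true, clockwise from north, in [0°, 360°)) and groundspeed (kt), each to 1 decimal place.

Leg 1: track=146.3°, groundspeed=88.9 kt
Leg 2: track=320.2°, groundspeed=113.6 kt
Leg 3: track=107.4°, groundspeed=99.5 kt
Leg 4: track=171.7°, groundspeed=85.0 kt
Leg 5: track=352.0°, groundspeed=120.6 kt
Leg 6: track=141.9°, groundspeed=89.8 kt

Leg 1: heading 153.9°; drift -7.6° → track 146.3°, groundspeed 88.9 kt
Leg 2: heading 311.8°; drift +8.4° → track 320.2°, groundspeed 113.6 kt
Leg 3: heading 118.0°; drift -10.6° → track 107.4°, groundspeed 99.5 kt
Leg 4: heading 175.4°; drift -3.7° → track 171.7°, groundspeed 85.0 kt
Leg 5: heading 348.4°; drift +3.6° → track 352.0°, groundspeed 120.6 kt
Leg 6: heading 150.1°; drift -8.2° → track 141.9°, groundspeed 89.8 kt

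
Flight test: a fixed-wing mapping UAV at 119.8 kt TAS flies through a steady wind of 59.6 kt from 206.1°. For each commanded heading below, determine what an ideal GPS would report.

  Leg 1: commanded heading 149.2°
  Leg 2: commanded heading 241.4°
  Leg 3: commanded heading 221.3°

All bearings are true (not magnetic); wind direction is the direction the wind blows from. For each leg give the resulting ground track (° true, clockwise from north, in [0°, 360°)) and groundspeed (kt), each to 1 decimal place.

Leg 1: track=119.4°, groundspeed=100.5 kt
Leg 2: track=267.2°, groundspeed=79.1 kt
Leg 3: track=235.4°, groundspeed=64.2 kt

Leg 1: heading 149.2°; drift -29.8° → track 119.4°, groundspeed 100.5 kt
Leg 2: heading 241.4°; drift +25.8° → track 267.2°, groundspeed 79.1 kt
Leg 3: heading 221.3°; drift +14.1° → track 235.4°, groundspeed 64.2 kt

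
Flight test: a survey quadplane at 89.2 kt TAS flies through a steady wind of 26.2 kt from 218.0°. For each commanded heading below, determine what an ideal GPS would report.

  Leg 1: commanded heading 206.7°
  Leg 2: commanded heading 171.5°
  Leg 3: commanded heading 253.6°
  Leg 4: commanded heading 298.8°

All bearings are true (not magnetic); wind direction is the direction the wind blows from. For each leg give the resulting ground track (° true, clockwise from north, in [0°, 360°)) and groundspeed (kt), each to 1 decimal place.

Leg 1: track=202.1°, groundspeed=63.7 kt
Leg 2: track=156.5°, groundspeed=73.7 kt
Leg 3: track=266.3°, groundspeed=69.6 kt
Leg 4: track=315.7°, groundspeed=88.9 kt

Leg 1: heading 206.7°; drift -4.6° → track 202.1°, groundspeed 63.7 kt
Leg 2: heading 171.5°; drift -15.0° → track 156.5°, groundspeed 73.7 kt
Leg 3: heading 253.6°; drift +12.7° → track 266.3°, groundspeed 69.6 kt
Leg 4: heading 298.8°; drift +16.9° → track 315.7°, groundspeed 88.9 kt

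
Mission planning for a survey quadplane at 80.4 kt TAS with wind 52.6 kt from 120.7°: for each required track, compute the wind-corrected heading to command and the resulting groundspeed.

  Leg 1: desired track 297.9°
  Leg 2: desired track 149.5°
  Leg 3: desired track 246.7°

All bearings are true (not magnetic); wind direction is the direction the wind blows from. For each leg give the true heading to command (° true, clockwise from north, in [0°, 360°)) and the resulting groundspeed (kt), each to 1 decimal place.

Leg 1: desired track 297.9°; wind correction -1.8° → command heading 296.1°, groundspeed 132.9 kt
Leg 2: desired track 149.5°; wind correction -18.4° → command heading 131.1°, groundspeed 30.2 kt
Leg 3: desired track 246.7°; wind correction -32.0° → command heading 214.7°, groundspeed 99.1 kt

Leg 1: heading=296.1°, groundspeed=132.9 kt
Leg 2: heading=131.1°, groundspeed=30.2 kt
Leg 3: heading=214.7°, groundspeed=99.1 kt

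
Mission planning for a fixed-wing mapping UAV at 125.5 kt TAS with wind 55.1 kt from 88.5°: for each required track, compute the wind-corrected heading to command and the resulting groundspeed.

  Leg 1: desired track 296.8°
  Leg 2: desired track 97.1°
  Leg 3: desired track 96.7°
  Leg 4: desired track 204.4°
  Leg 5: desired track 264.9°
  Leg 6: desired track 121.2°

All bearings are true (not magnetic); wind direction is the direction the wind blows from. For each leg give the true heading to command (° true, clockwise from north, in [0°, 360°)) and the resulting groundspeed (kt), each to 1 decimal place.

Leg 1: heading=308.8°, groundspeed=171.3 kt
Leg 2: heading=93.3°, groundspeed=70.7 kt
Leg 3: heading=93.1°, groundspeed=70.7 kt
Leg 4: heading=181.1°, groundspeed=139.4 kt
Leg 5: heading=263.3°, groundspeed=180.4 kt
Leg 6: heading=107.5°, groundspeed=75.6 kt

Leg 1: desired track 296.8°; wind correction +12.0° → command heading 308.8°, groundspeed 171.3 kt
Leg 2: desired track 97.1°; wind correction -3.8° → command heading 93.3°, groundspeed 70.7 kt
Leg 3: desired track 96.7°; wind correction -3.6° → command heading 93.1°, groundspeed 70.7 kt
Leg 4: desired track 204.4°; wind correction -23.3° → command heading 181.1°, groundspeed 139.4 kt
Leg 5: desired track 264.9°; wind correction -1.6° → command heading 263.3°, groundspeed 180.4 kt
Leg 6: desired track 121.2°; wind correction -13.7° → command heading 107.5°, groundspeed 75.6 kt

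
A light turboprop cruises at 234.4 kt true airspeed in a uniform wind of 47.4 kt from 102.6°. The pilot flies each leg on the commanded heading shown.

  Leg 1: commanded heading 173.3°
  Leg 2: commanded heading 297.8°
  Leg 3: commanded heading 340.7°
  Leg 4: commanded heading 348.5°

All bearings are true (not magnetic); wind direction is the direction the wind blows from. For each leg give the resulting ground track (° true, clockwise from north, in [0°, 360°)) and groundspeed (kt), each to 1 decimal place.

Leg 1: track=184.9°, groundspeed=223.3 kt
Leg 2: track=295.3°, groundspeed=280.4 kt
Leg 3: track=331.9°, groundspeed=262.6 kt
Leg 4: track=338.8°, groundspeed=257.4 kt

Leg 1: heading 173.3°; drift +11.6° → track 184.9°, groundspeed 223.3 kt
Leg 2: heading 297.8°; drift -2.5° → track 295.3°, groundspeed 280.4 kt
Leg 3: heading 340.7°; drift -8.8° → track 331.9°, groundspeed 262.6 kt
Leg 4: heading 348.5°; drift -9.7° → track 338.8°, groundspeed 257.4 kt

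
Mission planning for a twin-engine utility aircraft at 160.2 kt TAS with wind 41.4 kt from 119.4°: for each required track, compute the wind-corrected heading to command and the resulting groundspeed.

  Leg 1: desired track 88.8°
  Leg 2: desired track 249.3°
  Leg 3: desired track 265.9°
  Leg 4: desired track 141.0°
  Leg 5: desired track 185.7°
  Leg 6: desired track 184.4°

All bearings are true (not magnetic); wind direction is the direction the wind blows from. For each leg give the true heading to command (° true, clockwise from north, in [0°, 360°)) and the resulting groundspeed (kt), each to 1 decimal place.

Leg 1: desired track 88.8°; wind correction +7.6° → command heading 96.4°, groundspeed 123.2 kt
Leg 2: desired track 249.3°; wind correction -11.4° → command heading 237.9°, groundspeed 183.6 kt
Leg 3: desired track 265.9°; wind correction -8.2° → command heading 257.7°, groundspeed 193.1 kt
Leg 4: desired track 141.0°; wind correction -5.5° → command heading 135.5°, groundspeed 121.0 kt
Leg 5: desired track 185.7°; wind correction -13.7° → command heading 172.0°, groundspeed 139.0 kt
Leg 6: desired track 184.4°; wind correction -13.5° → command heading 170.9°, groundspeed 138.2 kt

Leg 1: heading=96.4°, groundspeed=123.2 kt
Leg 2: heading=237.9°, groundspeed=183.6 kt
Leg 3: heading=257.7°, groundspeed=193.1 kt
Leg 4: heading=135.5°, groundspeed=121.0 kt
Leg 5: heading=172.0°, groundspeed=139.0 kt
Leg 6: heading=170.9°, groundspeed=138.2 kt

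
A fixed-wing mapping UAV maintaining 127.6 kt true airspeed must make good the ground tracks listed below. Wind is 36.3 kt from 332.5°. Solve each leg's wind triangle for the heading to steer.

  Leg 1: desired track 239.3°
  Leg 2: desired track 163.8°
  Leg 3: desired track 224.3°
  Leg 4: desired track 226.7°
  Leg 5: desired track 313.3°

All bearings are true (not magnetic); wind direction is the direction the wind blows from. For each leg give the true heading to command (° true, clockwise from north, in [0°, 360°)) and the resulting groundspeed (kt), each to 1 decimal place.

Leg 1: desired track 239.3°; wind correction +16.5° → command heading 255.8°, groundspeed 124.4 kt
Leg 2: desired track 163.8°; wind correction +3.2° → command heading 167.0°, groundspeed 163.0 kt
Leg 3: desired track 224.3°; wind correction +15.7° → command heading 240.0°, groundspeed 134.2 kt
Leg 4: desired track 226.7°; wind correction +15.9° → command heading 242.6°, groundspeed 132.6 kt
Leg 5: desired track 313.3°; wind correction +5.4° → command heading 318.7°, groundspeed 92.8 kt

Leg 1: heading=255.8°, groundspeed=124.4 kt
Leg 2: heading=167.0°, groundspeed=163.0 kt
Leg 3: heading=240.0°, groundspeed=134.2 kt
Leg 4: heading=242.6°, groundspeed=132.6 kt
Leg 5: heading=318.7°, groundspeed=92.8 kt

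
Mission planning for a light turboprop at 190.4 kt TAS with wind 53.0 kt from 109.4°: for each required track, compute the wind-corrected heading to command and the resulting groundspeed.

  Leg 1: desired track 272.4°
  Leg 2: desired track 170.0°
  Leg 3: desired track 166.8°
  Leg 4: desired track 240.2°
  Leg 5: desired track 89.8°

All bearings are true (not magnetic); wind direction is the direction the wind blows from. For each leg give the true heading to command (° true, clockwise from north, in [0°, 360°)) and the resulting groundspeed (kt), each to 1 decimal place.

Leg 1: heading=267.7°, groundspeed=240.5 kt
Leg 2: heading=156.0°, groundspeed=158.7 kt
Leg 3: heading=153.2°, groundspeed=156.5 kt
Leg 4: heading=228.0°, groundspeed=220.8 kt
Leg 5: heading=95.2°, groundspeed=139.6 kt

Leg 1: desired track 272.4°; wind correction -4.7° → command heading 267.7°, groundspeed 240.5 kt
Leg 2: desired track 170.0°; wind correction -14.0° → command heading 156.0°, groundspeed 158.7 kt
Leg 3: desired track 166.8°; wind correction -13.6° → command heading 153.2°, groundspeed 156.5 kt
Leg 4: desired track 240.2°; wind correction -12.2° → command heading 228.0°, groundspeed 220.8 kt
Leg 5: desired track 89.8°; wind correction +5.4° → command heading 95.2°, groundspeed 139.6 kt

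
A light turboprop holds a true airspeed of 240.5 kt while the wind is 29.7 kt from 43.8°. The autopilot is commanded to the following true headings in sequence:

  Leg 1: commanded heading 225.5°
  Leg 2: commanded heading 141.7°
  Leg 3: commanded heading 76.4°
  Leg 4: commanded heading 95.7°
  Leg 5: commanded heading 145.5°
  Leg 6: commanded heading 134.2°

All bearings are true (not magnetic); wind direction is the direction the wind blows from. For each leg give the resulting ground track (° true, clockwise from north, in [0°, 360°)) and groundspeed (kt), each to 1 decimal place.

Leg 1: track=225.3°, groundspeed=270.2 kt
Leg 2: track=148.6°, groundspeed=246.3 kt
Leg 3: track=80.6°, groundspeed=216.1 kt
Leg 4: track=101.7°, groundspeed=223.4 kt
Leg 5: track=152.2°, groundspeed=248.2 kt
Leg 6: track=141.2°, groundspeed=242.5 kt

Leg 1: heading 225.5°; drift -0.2° → track 225.3°, groundspeed 270.2 kt
Leg 2: heading 141.7°; drift +6.9° → track 148.6°, groundspeed 246.3 kt
Leg 3: heading 76.4°; drift +4.2° → track 80.6°, groundspeed 216.1 kt
Leg 4: heading 95.7°; drift +6.0° → track 101.7°, groundspeed 223.4 kt
Leg 5: heading 145.5°; drift +6.7° → track 152.2°, groundspeed 248.2 kt
Leg 6: heading 134.2°; drift +7.0° → track 141.2°, groundspeed 242.5 kt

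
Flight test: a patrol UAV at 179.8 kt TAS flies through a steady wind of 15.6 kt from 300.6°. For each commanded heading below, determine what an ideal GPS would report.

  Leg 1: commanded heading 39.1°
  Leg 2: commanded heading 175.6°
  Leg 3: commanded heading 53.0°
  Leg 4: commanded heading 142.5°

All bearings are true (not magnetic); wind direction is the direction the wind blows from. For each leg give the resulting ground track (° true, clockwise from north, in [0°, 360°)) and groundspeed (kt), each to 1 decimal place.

Leg 1: heading 39.1°; drift +4.8° → track 43.9°, groundspeed 182.8 kt
Leg 2: heading 175.6°; drift -3.9° → track 171.7°, groundspeed 189.2 kt
Leg 3: heading 53.0°; drift +4.4° → track 57.4°, groundspeed 186.3 kt
Leg 4: heading 142.5°; drift -1.7° → track 140.8°, groundspeed 194.4 kt

Leg 1: track=43.9°, groundspeed=182.8 kt
Leg 2: track=171.7°, groundspeed=189.2 kt
Leg 3: track=57.4°, groundspeed=186.3 kt
Leg 4: track=140.8°, groundspeed=194.4 kt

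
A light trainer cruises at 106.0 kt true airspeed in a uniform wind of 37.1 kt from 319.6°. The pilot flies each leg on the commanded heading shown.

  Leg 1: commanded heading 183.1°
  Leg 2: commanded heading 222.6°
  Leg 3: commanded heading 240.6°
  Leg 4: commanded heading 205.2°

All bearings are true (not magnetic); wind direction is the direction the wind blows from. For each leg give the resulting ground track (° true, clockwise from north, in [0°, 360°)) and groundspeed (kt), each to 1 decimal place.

Leg 1: heading 183.1°; drift -10.9° → track 172.2°, groundspeed 135.3 kt
Leg 2: heading 222.6°; drift -18.4° → track 204.2°, groundspeed 116.5 kt
Leg 3: heading 240.6°; drift -20.2° → track 220.4°, groundspeed 105.4 kt
Leg 4: heading 205.2°; drift -15.6° → track 189.6°, groundspeed 125.9 kt

Leg 1: track=172.2°, groundspeed=135.3 kt
Leg 2: track=204.2°, groundspeed=116.5 kt
Leg 3: track=220.4°, groundspeed=105.4 kt
Leg 4: track=189.6°, groundspeed=125.9 kt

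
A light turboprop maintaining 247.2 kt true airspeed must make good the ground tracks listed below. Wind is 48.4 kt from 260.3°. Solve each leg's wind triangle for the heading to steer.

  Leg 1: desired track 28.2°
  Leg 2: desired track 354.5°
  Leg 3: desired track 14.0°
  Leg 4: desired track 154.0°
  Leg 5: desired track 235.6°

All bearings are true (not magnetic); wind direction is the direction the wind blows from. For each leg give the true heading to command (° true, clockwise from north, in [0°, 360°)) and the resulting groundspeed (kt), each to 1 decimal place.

Leg 1: heading=19.3°, groundspeed=274.0 kt
Leg 2: heading=343.2°, groundspeed=246.0 kt
Leg 3: heading=3.7°, groundspeed=262.6 kt
Leg 4: heading=164.8°, groundspeed=256.4 kt
Leg 5: heading=240.3°, groundspeed=202.4 kt

Leg 1: desired track 28.2°; wind correction -8.9° → command heading 19.3°, groundspeed 274.0 kt
Leg 2: desired track 354.5°; wind correction -11.3° → command heading 343.2°, groundspeed 246.0 kt
Leg 3: desired track 14.0°; wind correction -10.3° → command heading 3.7°, groundspeed 262.6 kt
Leg 4: desired track 154.0°; wind correction +10.8° → command heading 164.8°, groundspeed 256.4 kt
Leg 5: desired track 235.6°; wind correction +4.7° → command heading 240.3°, groundspeed 202.4 kt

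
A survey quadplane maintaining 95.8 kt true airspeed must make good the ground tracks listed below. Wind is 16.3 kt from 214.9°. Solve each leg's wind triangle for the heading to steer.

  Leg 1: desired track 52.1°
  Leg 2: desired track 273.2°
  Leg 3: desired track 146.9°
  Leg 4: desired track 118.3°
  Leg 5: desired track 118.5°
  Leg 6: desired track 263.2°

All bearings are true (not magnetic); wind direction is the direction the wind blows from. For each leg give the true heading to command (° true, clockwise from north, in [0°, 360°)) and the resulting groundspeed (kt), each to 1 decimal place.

Leg 1: desired track 52.1°; wind correction +2.9° → command heading 55.0°, groundspeed 111.2 kt
Leg 2: desired track 273.2°; wind correction -8.3° → command heading 264.9°, groundspeed 86.2 kt
Leg 3: desired track 146.9°; wind correction +9.1° → command heading 156.0°, groundspeed 88.5 kt
Leg 4: desired track 118.3°; wind correction +9.7° → command heading 128.0°, groundspeed 96.3 kt
Leg 5: desired track 118.5°; wind correction +9.7° → command heading 128.2°, groundspeed 96.2 kt
Leg 6: desired track 263.2°; wind correction -7.3° → command heading 255.9°, groundspeed 84.2 kt

Leg 1: heading=55.0°, groundspeed=111.2 kt
Leg 2: heading=264.9°, groundspeed=86.2 kt
Leg 3: heading=156.0°, groundspeed=88.5 kt
Leg 4: heading=128.0°, groundspeed=96.3 kt
Leg 5: heading=128.2°, groundspeed=96.2 kt
Leg 6: heading=255.9°, groundspeed=84.2 kt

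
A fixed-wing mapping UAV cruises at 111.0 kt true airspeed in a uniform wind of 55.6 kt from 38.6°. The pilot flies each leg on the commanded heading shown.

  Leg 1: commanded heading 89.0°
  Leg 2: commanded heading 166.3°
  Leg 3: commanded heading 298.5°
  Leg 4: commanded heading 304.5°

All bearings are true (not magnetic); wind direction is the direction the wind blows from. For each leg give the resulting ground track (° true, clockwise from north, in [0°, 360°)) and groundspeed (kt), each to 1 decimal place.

Leg 1: heading 89.0°; drift +29.6° → track 118.6°, groundspeed 86.9 kt
Leg 2: heading 166.3°; drift +16.9° → track 183.2°, groundspeed 151.5 kt
Leg 3: heading 298.5°; drift -24.4° → track 274.1°, groundspeed 132.6 kt
Leg 4: heading 304.5°; drift -25.8° → track 278.7°, groundspeed 127.7 kt

Leg 1: track=118.6°, groundspeed=86.9 kt
Leg 2: track=183.2°, groundspeed=151.5 kt
Leg 3: track=274.1°, groundspeed=132.6 kt
Leg 4: track=278.7°, groundspeed=127.7 kt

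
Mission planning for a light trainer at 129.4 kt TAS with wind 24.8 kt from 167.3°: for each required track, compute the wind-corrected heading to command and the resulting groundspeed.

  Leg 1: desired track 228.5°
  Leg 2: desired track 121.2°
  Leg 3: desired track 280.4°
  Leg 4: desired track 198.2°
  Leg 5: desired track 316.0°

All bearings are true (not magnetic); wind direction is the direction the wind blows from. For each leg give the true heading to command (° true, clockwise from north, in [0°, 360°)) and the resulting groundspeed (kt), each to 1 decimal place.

Leg 1: heading=218.8°, groundspeed=115.6 kt
Leg 2: heading=129.1°, groundspeed=111.0 kt
Leg 3: heading=270.2°, groundspeed=137.1 kt
Leg 4: heading=192.6°, groundspeed=107.5 kt
Leg 5: heading=310.3°, groundspeed=149.9 kt

Leg 1: desired track 228.5°; wind correction -9.7° → command heading 218.8°, groundspeed 115.6 kt
Leg 2: desired track 121.2°; wind correction +7.9° → command heading 129.1°, groundspeed 111.0 kt
Leg 3: desired track 280.4°; wind correction -10.2° → command heading 270.2°, groundspeed 137.1 kt
Leg 4: desired track 198.2°; wind correction -5.6° → command heading 192.6°, groundspeed 107.5 kt
Leg 5: desired track 316.0°; wind correction -5.7° → command heading 310.3°, groundspeed 149.9 kt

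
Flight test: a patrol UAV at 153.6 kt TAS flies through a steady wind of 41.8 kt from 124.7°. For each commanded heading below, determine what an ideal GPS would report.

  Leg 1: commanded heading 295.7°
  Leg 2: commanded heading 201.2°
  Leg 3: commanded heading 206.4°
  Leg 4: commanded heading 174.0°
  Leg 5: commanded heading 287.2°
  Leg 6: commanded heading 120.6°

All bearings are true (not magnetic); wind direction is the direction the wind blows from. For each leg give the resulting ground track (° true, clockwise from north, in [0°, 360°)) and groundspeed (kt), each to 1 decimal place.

Leg 1: track=297.6°, groundspeed=195.0 kt
Leg 2: track=217.0°, groundspeed=149.5 kt
Leg 3: track=222.1°, groundspeed=153.3 kt
Leg 4: track=188.1°, groundspeed=130.3 kt
Leg 5: track=290.9°, groundspeed=193.9 kt
Leg 6: track=119.1°, groundspeed=111.9 kt

Leg 1: heading 295.7°; drift +1.9° → track 297.6°, groundspeed 195.0 kt
Leg 2: heading 201.2°; drift +15.8° → track 217.0°, groundspeed 149.5 kt
Leg 3: heading 206.4°; drift +15.7° → track 222.1°, groundspeed 153.3 kt
Leg 4: heading 174.0°; drift +14.1° → track 188.1°, groundspeed 130.3 kt
Leg 5: heading 287.2°; drift +3.7° → track 290.9°, groundspeed 193.9 kt
Leg 6: heading 120.6°; drift -1.5° → track 119.1°, groundspeed 111.9 kt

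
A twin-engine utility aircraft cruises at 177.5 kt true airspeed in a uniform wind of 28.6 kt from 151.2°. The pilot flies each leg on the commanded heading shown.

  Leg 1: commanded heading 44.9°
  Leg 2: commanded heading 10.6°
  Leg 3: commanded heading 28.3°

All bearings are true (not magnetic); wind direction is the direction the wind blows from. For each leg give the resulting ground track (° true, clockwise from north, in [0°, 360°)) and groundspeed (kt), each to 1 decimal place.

Leg 1: track=36.5°, groundspeed=187.5 kt
Leg 2: track=5.4°, groundspeed=200.4 kt
Leg 3: track=21.2°, groundspeed=194.5 kt

Leg 1: heading 44.9°; drift -8.4° → track 36.5°, groundspeed 187.5 kt
Leg 2: heading 10.6°; drift -5.2° → track 5.4°, groundspeed 200.4 kt
Leg 3: heading 28.3°; drift -7.1° → track 21.2°, groundspeed 194.5 kt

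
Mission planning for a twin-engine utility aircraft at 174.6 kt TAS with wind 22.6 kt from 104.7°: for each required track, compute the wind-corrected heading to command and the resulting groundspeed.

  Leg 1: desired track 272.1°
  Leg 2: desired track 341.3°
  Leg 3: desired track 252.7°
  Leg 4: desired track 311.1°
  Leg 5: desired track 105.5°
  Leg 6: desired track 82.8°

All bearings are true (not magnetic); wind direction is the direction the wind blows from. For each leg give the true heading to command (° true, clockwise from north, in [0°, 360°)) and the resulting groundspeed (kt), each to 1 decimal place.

Leg 1: heading=270.5°, groundspeed=196.6 kt
Leg 2: heading=347.5°, groundspeed=186.0 kt
Leg 3: heading=248.8°, groundspeed=193.4 kt
Leg 4: heading=314.4°, groundspeed=194.6 kt
Leg 5: heading=105.4°, groundspeed=152.0 kt
Leg 6: heading=85.6°, groundspeed=153.4 kt

Leg 1: desired track 272.1°; wind correction -1.6° → command heading 270.5°, groundspeed 196.6 kt
Leg 2: desired track 341.3°; wind correction +6.2° → command heading 347.5°, groundspeed 186.0 kt
Leg 3: desired track 252.7°; wind correction -3.9° → command heading 248.8°, groundspeed 193.4 kt
Leg 4: desired track 311.1°; wind correction +3.3° → command heading 314.4°, groundspeed 194.6 kt
Leg 5: desired track 105.5°; wind correction -0.1° → command heading 105.4°, groundspeed 152.0 kt
Leg 6: desired track 82.8°; wind correction +2.8° → command heading 85.6°, groundspeed 153.4 kt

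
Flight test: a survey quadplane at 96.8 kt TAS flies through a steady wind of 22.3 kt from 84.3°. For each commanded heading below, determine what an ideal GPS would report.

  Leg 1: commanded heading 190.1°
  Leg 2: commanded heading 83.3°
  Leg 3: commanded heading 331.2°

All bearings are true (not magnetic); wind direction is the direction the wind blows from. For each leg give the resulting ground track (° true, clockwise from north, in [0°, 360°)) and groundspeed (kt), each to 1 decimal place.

Leg 1: track=201.9°, groundspeed=105.1 kt
Leg 2: track=83.0°, groundspeed=74.5 kt
Leg 3: track=320.2°, groundspeed=107.5 kt

Leg 1: heading 190.1°; drift +11.8° → track 201.9°, groundspeed 105.1 kt
Leg 2: heading 83.3°; drift -0.3° → track 83.0°, groundspeed 74.5 kt
Leg 3: heading 331.2°; drift -11.0° → track 320.2°, groundspeed 107.5 kt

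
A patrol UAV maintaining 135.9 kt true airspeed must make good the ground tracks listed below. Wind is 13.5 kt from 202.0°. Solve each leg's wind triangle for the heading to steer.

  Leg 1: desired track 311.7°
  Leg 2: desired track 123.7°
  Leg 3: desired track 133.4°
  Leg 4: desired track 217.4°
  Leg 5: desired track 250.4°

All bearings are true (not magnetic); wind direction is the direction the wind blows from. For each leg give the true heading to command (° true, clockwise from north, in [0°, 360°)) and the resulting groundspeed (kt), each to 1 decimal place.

Leg 1: desired track 311.7°; wind correction -5.4° → command heading 306.3°, groundspeed 139.9 kt
Leg 2: desired track 123.7°; wind correction +5.6° → command heading 129.3°, groundspeed 132.5 kt
Leg 3: desired track 133.4°; wind correction +5.3° → command heading 138.7°, groundspeed 130.4 kt
Leg 4: desired track 217.4°; wind correction -1.5° → command heading 215.9°, groundspeed 122.8 kt
Leg 5: desired track 250.4°; wind correction -4.3° → command heading 246.1°, groundspeed 126.6 kt

Leg 1: heading=306.3°, groundspeed=139.9 kt
Leg 2: heading=129.3°, groundspeed=132.5 kt
Leg 3: heading=138.7°, groundspeed=130.4 kt
Leg 4: heading=215.9°, groundspeed=122.8 kt
Leg 5: heading=246.1°, groundspeed=126.6 kt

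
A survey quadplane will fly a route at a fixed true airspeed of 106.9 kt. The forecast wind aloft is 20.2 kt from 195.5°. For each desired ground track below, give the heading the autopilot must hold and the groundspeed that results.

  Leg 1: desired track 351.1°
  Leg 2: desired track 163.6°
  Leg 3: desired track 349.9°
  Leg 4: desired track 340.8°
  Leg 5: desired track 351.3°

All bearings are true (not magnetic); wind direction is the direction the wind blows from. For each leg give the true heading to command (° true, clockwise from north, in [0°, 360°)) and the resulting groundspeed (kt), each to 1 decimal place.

Leg 1: desired track 351.1°; wind correction -4.5° → command heading 346.6°, groundspeed 125.0 kt
Leg 2: desired track 163.6°; wind correction +5.7° → command heading 169.3°, groundspeed 89.2 kt
Leg 3: desired track 349.9°; wind correction -4.7° → command heading 345.2°, groundspeed 124.8 kt
Leg 4: desired track 340.8°; wind correction -6.2° → command heading 334.6°, groundspeed 122.9 kt
Leg 5: desired track 351.3°; wind correction -4.4° → command heading 346.9°, groundspeed 125.0 kt

Leg 1: heading=346.6°, groundspeed=125.0 kt
Leg 2: heading=169.3°, groundspeed=89.2 kt
Leg 3: heading=345.2°, groundspeed=124.8 kt
Leg 4: heading=334.6°, groundspeed=122.9 kt
Leg 5: heading=346.9°, groundspeed=125.0 kt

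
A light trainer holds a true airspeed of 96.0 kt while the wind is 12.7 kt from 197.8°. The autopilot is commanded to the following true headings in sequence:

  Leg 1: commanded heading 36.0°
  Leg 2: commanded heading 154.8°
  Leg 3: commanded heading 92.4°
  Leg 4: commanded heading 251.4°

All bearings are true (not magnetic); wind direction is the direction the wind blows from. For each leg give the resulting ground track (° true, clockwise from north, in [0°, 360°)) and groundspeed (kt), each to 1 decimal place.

Leg 1: track=33.9°, groundspeed=108.1 kt
Leg 2: track=149.1°, groundspeed=87.1 kt
Leg 3: track=85.4°, groundspeed=100.1 kt
Leg 4: track=258.0°, groundspeed=89.1 kt

Leg 1: heading 36.0°; drift -2.1° → track 33.9°, groundspeed 108.1 kt
Leg 2: heading 154.8°; drift -5.7° → track 149.1°, groundspeed 87.1 kt
Leg 3: heading 92.4°; drift -7.0° → track 85.4°, groundspeed 100.1 kt
Leg 4: heading 251.4°; drift +6.6° → track 258.0°, groundspeed 89.1 kt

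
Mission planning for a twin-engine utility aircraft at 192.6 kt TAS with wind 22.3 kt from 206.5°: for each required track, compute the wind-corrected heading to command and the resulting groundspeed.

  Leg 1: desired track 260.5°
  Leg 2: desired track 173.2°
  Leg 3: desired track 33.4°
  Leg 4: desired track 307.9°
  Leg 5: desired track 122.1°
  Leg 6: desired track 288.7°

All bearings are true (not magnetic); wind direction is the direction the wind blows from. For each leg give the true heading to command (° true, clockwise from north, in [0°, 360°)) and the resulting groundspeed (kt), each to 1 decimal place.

Leg 1: heading=255.1°, groundspeed=178.6 kt
Leg 2: heading=176.8°, groundspeed=173.6 kt
Leg 3: heading=34.2°, groundspeed=214.7 kt
Leg 4: heading=301.4°, groundspeed=195.8 kt
Leg 5: heading=128.7°, groundspeed=189.1 kt
Leg 6: heading=282.1°, groundspeed=188.3 kt

Leg 1: desired track 260.5°; wind correction -5.4° → command heading 255.1°, groundspeed 178.6 kt
Leg 2: desired track 173.2°; wind correction +3.6° → command heading 176.8°, groundspeed 173.6 kt
Leg 3: desired track 33.4°; wind correction +0.8° → command heading 34.2°, groundspeed 214.7 kt
Leg 4: desired track 307.9°; wind correction -6.5° → command heading 301.4°, groundspeed 195.8 kt
Leg 5: desired track 122.1°; wind correction +6.6° → command heading 128.7°, groundspeed 189.1 kt
Leg 6: desired track 288.7°; wind correction -6.6° → command heading 282.1°, groundspeed 188.3 kt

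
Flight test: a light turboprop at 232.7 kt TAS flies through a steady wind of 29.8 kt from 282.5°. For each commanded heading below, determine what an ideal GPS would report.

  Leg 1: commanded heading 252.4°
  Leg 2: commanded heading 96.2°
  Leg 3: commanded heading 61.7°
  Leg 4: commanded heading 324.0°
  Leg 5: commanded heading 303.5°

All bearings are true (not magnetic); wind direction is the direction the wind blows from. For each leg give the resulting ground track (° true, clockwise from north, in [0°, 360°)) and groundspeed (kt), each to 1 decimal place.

Leg 1: heading 252.4°; drift -4.1° → track 248.3°, groundspeed 207.5 kt
Leg 2: heading 96.2°; drift +0.7° → track 96.9°, groundspeed 262.3 kt
Leg 3: heading 61.7°; drift +4.4° → track 66.1°, groundspeed 256.0 kt
Leg 4: heading 324.0°; drift +5.4° → track 329.4°, groundspeed 211.3 kt
Leg 5: heading 303.5°; drift +3.0° → track 306.5°, groundspeed 205.2 kt

Leg 1: track=248.3°, groundspeed=207.5 kt
Leg 2: track=96.9°, groundspeed=262.3 kt
Leg 3: track=66.1°, groundspeed=256.0 kt
Leg 4: track=329.4°, groundspeed=211.3 kt
Leg 5: track=306.5°, groundspeed=205.2 kt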